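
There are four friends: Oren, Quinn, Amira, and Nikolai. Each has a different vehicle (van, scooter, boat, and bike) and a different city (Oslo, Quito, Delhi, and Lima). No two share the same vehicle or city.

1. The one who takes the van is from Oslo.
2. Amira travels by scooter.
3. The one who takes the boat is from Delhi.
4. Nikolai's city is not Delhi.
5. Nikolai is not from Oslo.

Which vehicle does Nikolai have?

bike

With clues 1–2, scooter is impossible for Nikolai's vehicle.
With clues 1–4, boat is impossible for Nikolai's vehicle.
With clues 1–5, van is impossible for Nikolai's vehicle.
That leaves bike.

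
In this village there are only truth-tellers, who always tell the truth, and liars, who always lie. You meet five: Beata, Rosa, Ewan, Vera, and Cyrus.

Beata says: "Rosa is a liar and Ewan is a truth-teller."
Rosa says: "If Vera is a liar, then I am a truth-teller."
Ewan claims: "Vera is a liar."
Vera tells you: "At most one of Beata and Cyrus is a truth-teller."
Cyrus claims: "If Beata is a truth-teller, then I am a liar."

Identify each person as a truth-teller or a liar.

Consider Beata. Suppose Beata is a truth-teller.
Then whichever role Cyrus has, Cyrus's statement has the wrong truth value — contradiction.
So Beata is a liar.
With that fixed, Vera's statement is true, so Vera is a truth-teller.
With that fixed, Cyrus's statement is true, so Cyrus is a truth-teller.
With that fixed, Rosa's statement is true, so Rosa is a truth-teller.
With that fixed, Ewan's statement is false, so Ewan is a liar.

Beata: liar, Rosa: truth-teller, Ewan: liar, Vera: truth-teller, Cyrus: truth-teller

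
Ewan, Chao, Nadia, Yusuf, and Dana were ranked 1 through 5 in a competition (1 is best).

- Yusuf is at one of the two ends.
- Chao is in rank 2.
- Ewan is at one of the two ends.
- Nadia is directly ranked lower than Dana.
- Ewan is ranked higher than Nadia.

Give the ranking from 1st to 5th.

Ewan, Chao, Dana, Nadia, Yusuf

From clue 1: Yusuf is in {1,5}.
From clues 1–2: Chao → rank 2.
From clues 1–3: Ewan is in {1,5}.
From clues 1–4: Dana → rank 3, Nadia → rank 4.
From clues 1–5: Ewan → rank 1, Yusuf → rank 5.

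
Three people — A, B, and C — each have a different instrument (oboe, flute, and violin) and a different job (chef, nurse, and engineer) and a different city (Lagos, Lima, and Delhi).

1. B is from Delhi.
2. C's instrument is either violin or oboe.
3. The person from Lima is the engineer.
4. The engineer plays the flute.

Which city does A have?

Clue 1 rules out Delhi for A's city.
With clues 1–4, Lagos is impossible for A's city.
That leaves Lima.

Lima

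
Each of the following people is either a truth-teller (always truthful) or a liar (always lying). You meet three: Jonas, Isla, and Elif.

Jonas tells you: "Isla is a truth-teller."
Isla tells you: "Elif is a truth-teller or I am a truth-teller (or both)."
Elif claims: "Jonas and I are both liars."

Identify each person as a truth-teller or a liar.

Jonas: truth-teller, Isla: truth-teller, Elif: liar

Consider Jonas. Suppose Jonas is a liar.
Then whichever role Elif has, Elif's statement has the wrong truth value — contradiction.
So Jonas is a truth-teller.
With that fixed, Elif's statement is false, so Elif is a liar.
Consider Isla. Suppose Isla is a liar.
Then Jonas's statement comes out false, contradicting Jonas being a truth-teller.
So Isla is a truth-teller.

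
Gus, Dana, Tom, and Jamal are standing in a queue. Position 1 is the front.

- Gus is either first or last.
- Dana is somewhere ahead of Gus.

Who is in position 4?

With clues 1–2, Dana, Jamal, and Tom are ruled out for position 4.
So position 4 is Gus.

Gus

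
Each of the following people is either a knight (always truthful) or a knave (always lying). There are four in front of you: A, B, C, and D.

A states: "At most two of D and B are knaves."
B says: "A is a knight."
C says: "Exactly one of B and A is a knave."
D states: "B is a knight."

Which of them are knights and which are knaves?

A: knight, B: knight, C: knave, D: knight

Regardless of anyone's role, A's statement is true, so A is a knight.
With that fixed, B's statement is true, so B is a knight.
With that fixed, C's statement is false, so C is a knave.
With that fixed, D's statement is true, so D is a knight.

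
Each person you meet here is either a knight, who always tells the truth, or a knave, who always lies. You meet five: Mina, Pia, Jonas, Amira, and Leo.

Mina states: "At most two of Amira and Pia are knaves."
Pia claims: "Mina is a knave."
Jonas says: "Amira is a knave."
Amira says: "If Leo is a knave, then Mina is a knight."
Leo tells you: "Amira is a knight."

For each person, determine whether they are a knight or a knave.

Mina: knight, Pia: knave, Jonas: knave, Amira: knight, Leo: knight

Regardless of anyone's role, Mina's statement is true, so Mina is a knight.
With that fixed, Pia's statement is false, so Pia is a knave.
With that fixed, Amira's statement is true, so Amira is a knight.
With that fixed, Leo's statement is true, so Leo is a knight.
With that fixed, Jonas's statement is false, so Jonas is a knave.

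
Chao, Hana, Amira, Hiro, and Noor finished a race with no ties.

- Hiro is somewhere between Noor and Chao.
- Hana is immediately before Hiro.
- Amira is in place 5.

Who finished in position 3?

Hiro

With clues 1–2, Amira, Chao, and Noor are ruled out for place 3.
With clues 1–3, Hana is ruled out for place 3.
So place 3 is Hiro.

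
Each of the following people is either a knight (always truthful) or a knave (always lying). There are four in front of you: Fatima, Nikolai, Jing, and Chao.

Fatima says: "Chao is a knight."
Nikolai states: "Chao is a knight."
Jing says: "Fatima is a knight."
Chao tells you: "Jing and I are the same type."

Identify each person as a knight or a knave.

Consider Fatima. Suppose Fatima is a knave.
Then no assignment of the remaining roles makes every statement match its speaker's type — contradiction.
So Fatima is a knight.
With that fixed, Jing's statement is true, so Jing is a knight.
Consider Nikolai. Suppose Nikolai is a knave.
Then no assignment of the remaining roles makes every statement match its speaker's type — contradiction.
So Nikolai is a knight.
Consider Chao. Suppose Chao is a knave.
Then Fatima's statement comes out false, contradicting Fatima being a knight.
So Chao is a knight.

Fatima: knight, Nikolai: knight, Jing: knight, Chao: knight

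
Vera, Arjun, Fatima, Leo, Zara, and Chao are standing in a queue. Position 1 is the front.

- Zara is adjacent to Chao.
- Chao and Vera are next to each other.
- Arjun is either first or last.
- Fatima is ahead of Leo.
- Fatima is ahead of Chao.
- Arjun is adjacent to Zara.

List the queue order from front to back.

From clues 1–2: Chao is in {2,3,4,5}.
From clues 1–3: Arjun is in {1,6}.
From clues 1–6: Fatima → position 1, Leo → position 2, Vera → position 3, Chao → position 4, Zara → position 5, Arjun → position 6.

Fatima, Leo, Vera, Chao, Zara, Arjun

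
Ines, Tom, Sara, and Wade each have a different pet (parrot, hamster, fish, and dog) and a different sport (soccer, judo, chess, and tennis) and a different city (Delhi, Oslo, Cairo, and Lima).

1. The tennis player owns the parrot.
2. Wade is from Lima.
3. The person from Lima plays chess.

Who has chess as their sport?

Wade

With clues 1–3, Ines, Sara, and Tom are impossible for the one with sport chess.
That leaves Wade.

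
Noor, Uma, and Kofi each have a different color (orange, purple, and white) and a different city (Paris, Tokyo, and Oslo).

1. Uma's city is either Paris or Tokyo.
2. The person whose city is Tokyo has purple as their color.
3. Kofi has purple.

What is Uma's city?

Paris

Clue 1 rules out Oslo for Uma's city.
With clues 1–3, Tokyo is impossible for Uma's city.
That leaves Paris.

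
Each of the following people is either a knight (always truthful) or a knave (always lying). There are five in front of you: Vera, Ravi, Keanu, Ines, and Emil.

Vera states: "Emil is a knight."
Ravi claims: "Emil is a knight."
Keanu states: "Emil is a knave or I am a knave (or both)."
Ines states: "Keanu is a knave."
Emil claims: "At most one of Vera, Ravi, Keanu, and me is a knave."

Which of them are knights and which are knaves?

Consider Vera. Suppose Vera is a knight.
Then no assignment of the remaining roles makes every statement match its speaker's type — contradiction.
So Vera is a knave.
Consider Ravi. Suppose Ravi is a knight.
Then no assignment of the remaining roles makes every statement match its speaker's type — contradiction.
So Ravi is a knave.
With that fixed, Emil's statement is false, so Emil is a knave.
With that fixed, Keanu's statement is true, so Keanu is a knight.
With that fixed, Ines's statement is false, so Ines is a knave.

Vera: knave, Ravi: knave, Keanu: knight, Ines: knave, Emil: knave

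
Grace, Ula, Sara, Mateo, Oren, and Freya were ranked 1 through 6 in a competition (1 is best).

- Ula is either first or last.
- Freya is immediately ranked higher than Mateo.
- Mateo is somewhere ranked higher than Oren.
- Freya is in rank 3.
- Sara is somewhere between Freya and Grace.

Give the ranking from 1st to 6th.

From clue 1: Ula is in {1,6}.
From clues 1–4: Freya → rank 3, Mateo → rank 4.
From clues 1–5: Grace → rank 1, Sara → rank 2, Oren → rank 5, Ula → rank 6.

Grace, Sara, Freya, Mateo, Oren, Ula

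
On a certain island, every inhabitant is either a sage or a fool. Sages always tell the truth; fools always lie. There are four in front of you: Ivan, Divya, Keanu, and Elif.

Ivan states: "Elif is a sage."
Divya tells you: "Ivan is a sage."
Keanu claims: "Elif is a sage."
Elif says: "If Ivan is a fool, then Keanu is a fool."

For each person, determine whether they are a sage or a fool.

Ivan: sage, Divya: sage, Keanu: sage, Elif: sage

Consider Ivan. Suppose Ivan is a fool.
Then no assignment of the remaining roles makes every statement match its speaker's type — contradiction.
So Ivan is a sage.
With that fixed, Divya's statement is true, so Divya is a sage.
With that fixed, Elif's statement is true, so Elif is a sage.
With that fixed, Keanu's statement is true, so Keanu is a sage.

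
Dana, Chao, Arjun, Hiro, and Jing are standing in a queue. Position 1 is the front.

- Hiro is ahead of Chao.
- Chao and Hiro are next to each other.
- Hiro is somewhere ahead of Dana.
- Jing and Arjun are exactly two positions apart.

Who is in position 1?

With clue 1, Chao is ruled out for position 1.
With clues 1–3, Dana is ruled out for position 1.
With clues 1–4, Arjun and Jing are ruled out for position 1.
So position 1 is Hiro.

Hiro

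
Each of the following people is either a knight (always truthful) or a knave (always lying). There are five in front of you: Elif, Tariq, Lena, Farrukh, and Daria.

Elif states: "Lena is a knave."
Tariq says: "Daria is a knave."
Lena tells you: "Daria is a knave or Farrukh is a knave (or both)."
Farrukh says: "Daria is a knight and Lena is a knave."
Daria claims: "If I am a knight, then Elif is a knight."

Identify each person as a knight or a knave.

Consider Elif. Suppose Elif is a knave.
Then whichever role Daria has, Daria's statement has the wrong truth value — contradiction.
So Elif is a knight.
With that fixed, Daria's statement is true, so Daria is a knight.
With that fixed, Tariq's statement is false, so Tariq is a knave.
Consider Lena. Suppose Lena is a knight.
Then Elif's statement comes out false, contradicting Elif being a knight.
So Lena is a knave.
With that fixed, Farrukh's statement is true, so Farrukh is a knight.

Elif: knight, Tariq: knave, Lena: knave, Farrukh: knight, Daria: knight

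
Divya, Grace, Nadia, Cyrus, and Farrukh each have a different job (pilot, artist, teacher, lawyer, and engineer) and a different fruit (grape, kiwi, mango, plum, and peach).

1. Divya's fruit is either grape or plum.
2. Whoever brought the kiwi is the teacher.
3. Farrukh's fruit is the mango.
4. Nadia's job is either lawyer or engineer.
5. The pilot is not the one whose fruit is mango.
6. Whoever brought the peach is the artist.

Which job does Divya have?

With clues 1–2, teacher is impossible for Divya's job.
With clues 1–6, artist, engineer, and lawyer are impossible for Divya's job.
That leaves pilot.

pilot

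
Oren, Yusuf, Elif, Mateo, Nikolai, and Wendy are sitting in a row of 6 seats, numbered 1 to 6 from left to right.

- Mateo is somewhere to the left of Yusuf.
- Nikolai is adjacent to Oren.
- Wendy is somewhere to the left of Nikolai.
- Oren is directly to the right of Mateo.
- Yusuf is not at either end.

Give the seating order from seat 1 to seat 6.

Wendy, Mateo, Oren, Nikolai, Yusuf, Elif

From clue 1: Yusuf is in {2,3,4,5,6}.
From clues 1–3: Wendy is in {1,2,3,4}.
From clues 1–4: Oren is in {3,4}.
From clues 1–5: Wendy → seat 1, Mateo → seat 2, Oren → seat 3, Nikolai → seat 4, Yusuf → seat 5, Elif → seat 6.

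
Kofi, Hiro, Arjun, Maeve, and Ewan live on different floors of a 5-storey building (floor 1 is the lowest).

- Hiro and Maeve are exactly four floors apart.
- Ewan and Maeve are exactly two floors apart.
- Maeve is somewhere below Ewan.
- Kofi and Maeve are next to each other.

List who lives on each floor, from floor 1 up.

From clue 1: Hiro is in {1,5}.
From clues 1–2: Ewan → floor 3.
From clues 1–3: Maeve → floor 1, Hiro → floor 5.
From clues 1–4: Kofi → floor 2, Arjun → floor 4.

Maeve, Kofi, Ewan, Arjun, Hiro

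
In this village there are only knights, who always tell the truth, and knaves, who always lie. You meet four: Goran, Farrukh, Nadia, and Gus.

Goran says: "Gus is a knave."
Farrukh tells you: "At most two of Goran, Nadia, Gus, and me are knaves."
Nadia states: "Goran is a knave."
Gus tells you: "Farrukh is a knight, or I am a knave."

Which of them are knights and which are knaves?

Goran: knave, Farrukh: knight, Nadia: knight, Gus: knight

Consider Goran. Suppose Goran is a knight.
Then no assignment of the remaining roles makes every statement match its speaker's type — contradiction.
So Goran is a knave.
With that fixed, Nadia's statement is true, so Nadia is a knight.
Consider Farrukh. Suppose Farrukh is a knave.
Then whichever role Gus has, Gus's statement has the wrong truth value — contradiction.
So Farrukh is a knight.
With that fixed, Gus's statement is true, so Gus is a knight.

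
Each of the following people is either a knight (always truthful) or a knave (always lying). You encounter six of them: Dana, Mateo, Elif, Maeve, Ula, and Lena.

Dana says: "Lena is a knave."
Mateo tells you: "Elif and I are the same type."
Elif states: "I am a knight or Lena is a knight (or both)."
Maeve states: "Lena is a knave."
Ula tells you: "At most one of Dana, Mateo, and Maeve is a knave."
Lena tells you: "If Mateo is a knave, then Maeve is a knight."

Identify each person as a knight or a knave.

Dana: knave, Mateo: knight, Elif: knight, Maeve: knave, Ula: knave, Lena: knight

Consider Dana. Suppose Dana is a knight.
Then no assignment of the remaining roles makes every statement match its speaker's type — contradiction.
So Dana is a knave.
Consider Mateo. Suppose Mateo is a knave.
Then no assignment of the remaining roles makes every statement match its speaker's type — contradiction.
So Mateo is a knight.
With that fixed, Lena's statement is true, so Lena is a knight.
With that fixed, Elif's statement is true, so Elif is a knight.
With that fixed, Maeve's statement is false, so Maeve is a knave.
With that fixed, Ula's statement is false, so Ula is a knave.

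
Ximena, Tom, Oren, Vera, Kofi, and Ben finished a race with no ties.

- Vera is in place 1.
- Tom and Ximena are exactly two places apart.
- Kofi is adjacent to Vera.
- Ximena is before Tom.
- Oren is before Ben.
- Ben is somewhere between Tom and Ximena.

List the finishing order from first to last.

Vera, Kofi, Oren, Ximena, Ben, Tom

From clue 1: Vera → place 1.
From clues 1–2: Ximena is in {2,3,4,5,6}.
From clues 1–3: Kofi → place 2.
From clues 1–4: Ximena is in {3,4}.
From clues 1–6: Oren → place 3, Ximena → place 4, Ben → place 5, Tom → place 6.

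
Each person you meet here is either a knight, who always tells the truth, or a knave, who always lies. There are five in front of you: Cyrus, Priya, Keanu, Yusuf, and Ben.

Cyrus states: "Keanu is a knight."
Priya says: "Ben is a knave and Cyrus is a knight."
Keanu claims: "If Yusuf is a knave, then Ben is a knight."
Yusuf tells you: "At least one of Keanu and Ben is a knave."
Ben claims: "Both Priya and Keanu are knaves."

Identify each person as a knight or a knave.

Consider Cyrus. Suppose Cyrus is a knave.
Then no assignment of the remaining roles makes every statement match its speaker's type — contradiction.
So Cyrus is a knight.
Consider Priya. Suppose Priya is a knave.
Then no assignment of the remaining roles makes every statement match its speaker's type — contradiction.
So Priya is a knight.
With that fixed, Ben's statement is false, so Ben is a knave.
With that fixed, Yusuf's statement is true, so Yusuf is a knight.
With that fixed, Keanu's statement is true, so Keanu is a knight.

Cyrus: knight, Priya: knight, Keanu: knight, Yusuf: knight, Ben: knave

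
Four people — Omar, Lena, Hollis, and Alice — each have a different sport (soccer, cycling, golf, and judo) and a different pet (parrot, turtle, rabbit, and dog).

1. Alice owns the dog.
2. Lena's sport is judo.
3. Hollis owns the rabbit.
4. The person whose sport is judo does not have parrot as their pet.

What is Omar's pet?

parrot

Clue 1 rules out dog for Omar's pet.
With clues 1–3, rabbit is impossible for Omar's pet.
With clues 1–4, turtle is impossible for Omar's pet.
That leaves parrot.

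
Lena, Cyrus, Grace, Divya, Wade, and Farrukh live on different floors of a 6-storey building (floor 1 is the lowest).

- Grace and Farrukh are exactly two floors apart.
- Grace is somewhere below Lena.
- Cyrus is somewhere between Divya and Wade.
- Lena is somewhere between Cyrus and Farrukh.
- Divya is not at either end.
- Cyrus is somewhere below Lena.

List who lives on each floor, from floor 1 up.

Wade, Cyrus, Divya, Grace, Lena, Farrukh

From clues 1–2: Lena is in {2,3,4,5,6}.
From clues 1–3: Cyrus is in {2,3,4,5}.
From clues 1–4: Lena is in {4,5}.
From clues 1–6: Wade → floor 1, Cyrus → floor 2, Divya → floor 3, Grace → floor 4, Lena → floor 5, Farrukh → floor 6.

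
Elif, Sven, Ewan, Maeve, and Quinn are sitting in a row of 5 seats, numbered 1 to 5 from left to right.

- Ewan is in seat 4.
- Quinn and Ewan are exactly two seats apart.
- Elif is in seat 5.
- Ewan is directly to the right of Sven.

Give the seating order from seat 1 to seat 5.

Maeve, Quinn, Sven, Ewan, Elif

From clue 1: Ewan → seat 4.
From clues 1–2: Quinn → seat 2.
From clues 1–3: Elif → seat 5.
From clues 1–4: Maeve → seat 1, Sven → seat 3.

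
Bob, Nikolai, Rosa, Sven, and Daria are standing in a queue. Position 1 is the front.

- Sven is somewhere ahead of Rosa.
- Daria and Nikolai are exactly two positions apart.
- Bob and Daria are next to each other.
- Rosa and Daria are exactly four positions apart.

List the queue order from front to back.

Daria, Bob, Nikolai, Sven, Rosa

From clue 1: Rosa is in {2,3,4,5}.
From clues 1–4: Daria → position 1, Bob → position 2, Nikolai → position 3, Sven → position 4, Rosa → position 5.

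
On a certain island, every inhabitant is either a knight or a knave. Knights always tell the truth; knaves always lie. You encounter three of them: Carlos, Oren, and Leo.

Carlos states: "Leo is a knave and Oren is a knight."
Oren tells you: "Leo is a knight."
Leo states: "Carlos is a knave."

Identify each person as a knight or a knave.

Carlos: knave, Oren: knight, Leo: knight

Consider Carlos. Suppose Carlos is a knight.
Then no assignment of the remaining roles makes every statement match its speaker's type — contradiction.
So Carlos is a knave.
With that fixed, Leo's statement is true, so Leo is a knight.
With that fixed, Oren's statement is true, so Oren is a knight.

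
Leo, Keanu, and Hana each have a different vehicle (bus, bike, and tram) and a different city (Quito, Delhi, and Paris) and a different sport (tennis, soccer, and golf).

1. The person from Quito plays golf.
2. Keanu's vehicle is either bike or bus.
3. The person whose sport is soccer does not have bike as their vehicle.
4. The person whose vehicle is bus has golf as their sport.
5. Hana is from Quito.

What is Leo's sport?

soccer

With clues 1–5, golf and tennis are impossible for Leo's sport.
That leaves soccer.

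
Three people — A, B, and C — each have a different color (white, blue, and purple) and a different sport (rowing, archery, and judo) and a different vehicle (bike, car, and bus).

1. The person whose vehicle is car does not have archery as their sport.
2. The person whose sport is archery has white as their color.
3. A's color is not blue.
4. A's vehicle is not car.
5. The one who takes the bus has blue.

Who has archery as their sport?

A

With clues 1–5, B and C are impossible for the one with sport archery.
That leaves A.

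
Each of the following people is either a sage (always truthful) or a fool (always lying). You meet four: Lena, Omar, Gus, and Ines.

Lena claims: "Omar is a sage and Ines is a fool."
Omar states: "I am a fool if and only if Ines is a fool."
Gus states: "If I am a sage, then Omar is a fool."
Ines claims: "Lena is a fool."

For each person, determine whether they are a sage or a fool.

Consider Lena. Suppose Lena is a sage.
Then no assignment of the remaining roles makes every statement match its speaker's type — contradiction.
So Lena is a fool.
With that fixed, Ines's statement is true, so Ines is a sage.
Consider Omar. Suppose Omar is a sage.
Then whichever role Gus has, Gus's statement has the wrong truth value — contradiction.
So Omar is a fool.
With that fixed, Gus's statement is true, so Gus is a sage.

Lena: fool, Omar: fool, Gus: sage, Ines: sage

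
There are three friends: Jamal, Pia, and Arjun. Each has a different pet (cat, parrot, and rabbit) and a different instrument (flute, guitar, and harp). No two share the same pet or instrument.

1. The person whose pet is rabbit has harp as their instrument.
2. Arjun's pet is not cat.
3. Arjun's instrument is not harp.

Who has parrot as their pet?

Arjun

With clues 1–3, Jamal and Pia are impossible for the one with pet parrot.
That leaves Arjun.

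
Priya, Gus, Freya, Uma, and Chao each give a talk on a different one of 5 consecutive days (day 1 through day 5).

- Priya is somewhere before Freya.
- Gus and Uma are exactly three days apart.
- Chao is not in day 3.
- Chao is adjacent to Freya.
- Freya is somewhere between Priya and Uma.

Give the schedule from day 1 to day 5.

Priya, Gus, Freya, Chao, Uma

From clue 1: Priya is in {1,2,3,4}.
From clues 1–2: Priya is in {1,2,3}.
From clues 1–4: Priya → day 1, Freya → day 3, Chao → day 4.
From clues 1–5: Gus → day 2, Uma → day 5.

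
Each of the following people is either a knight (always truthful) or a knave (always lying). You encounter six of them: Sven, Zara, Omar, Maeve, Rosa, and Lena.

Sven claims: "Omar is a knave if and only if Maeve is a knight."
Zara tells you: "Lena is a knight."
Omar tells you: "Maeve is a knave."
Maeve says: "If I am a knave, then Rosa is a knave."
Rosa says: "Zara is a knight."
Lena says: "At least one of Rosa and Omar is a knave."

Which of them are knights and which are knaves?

Sven: knight, Zara: knight, Omar: knave, Maeve: knight, Rosa: knight, Lena: knight

Consider Sven. Suppose Sven is a knave.
Then no assignment of the remaining roles makes every statement match its speaker's type — contradiction.
So Sven is a knight.
Consider Zara. Suppose Zara is a knave.
Then no assignment of the remaining roles makes every statement match its speaker's type — contradiction.
So Zara is a knight.
With that fixed, Rosa's statement is true, so Rosa is a knight.
Consider Omar. Suppose Omar is a knight.
Then no assignment of the remaining roles makes every statement match its speaker's type — contradiction.
So Omar is a knave.
With that fixed, Lena's statement is true, so Lena is a knight.
Consider Maeve. Suppose Maeve is a knave.
Then Sven's statement comes out false, contradicting Sven being a knight.
So Maeve is a knight.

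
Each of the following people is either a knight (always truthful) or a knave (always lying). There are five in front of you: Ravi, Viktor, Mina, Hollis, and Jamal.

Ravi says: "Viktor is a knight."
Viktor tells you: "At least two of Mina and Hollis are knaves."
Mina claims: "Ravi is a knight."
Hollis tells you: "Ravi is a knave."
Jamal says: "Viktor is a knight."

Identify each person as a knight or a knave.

Ravi: knave, Viktor: knave, Mina: knave, Hollis: knight, Jamal: knave

Consider Ravi. Suppose Ravi is a knight.
Then no assignment of the remaining roles makes every statement match its speaker's type — contradiction.
So Ravi is a knave.
With that fixed, Mina's statement is false, so Mina is a knave.
With that fixed, Hollis's statement is true, so Hollis is a knight.
With that fixed, Viktor's statement is false, so Viktor is a knave.
With that fixed, Jamal's statement is false, so Jamal is a knave.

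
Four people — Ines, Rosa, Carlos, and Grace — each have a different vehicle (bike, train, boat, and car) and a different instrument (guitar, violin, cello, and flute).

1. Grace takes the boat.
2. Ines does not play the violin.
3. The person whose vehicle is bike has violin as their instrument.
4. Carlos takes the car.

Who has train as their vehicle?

Ines

Clue 1 rules out Grace for the one with vehicle train.
With clues 1–4, Carlos and Rosa are impossible for the one with vehicle train.
That leaves Ines.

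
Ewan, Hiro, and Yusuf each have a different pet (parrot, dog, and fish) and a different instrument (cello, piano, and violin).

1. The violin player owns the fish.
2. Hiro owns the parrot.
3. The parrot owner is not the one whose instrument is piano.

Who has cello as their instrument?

With clues 1–3, Ewan and Yusuf are impossible for the one with instrument cello.
That leaves Hiro.

Hiro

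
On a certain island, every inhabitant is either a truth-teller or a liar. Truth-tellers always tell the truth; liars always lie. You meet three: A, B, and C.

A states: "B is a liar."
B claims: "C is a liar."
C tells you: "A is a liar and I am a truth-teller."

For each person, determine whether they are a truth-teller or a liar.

Consider A. Suppose A is a truth-teller.
Then no assignment of the remaining roles makes every statement match its speaker's type — contradiction.
So A is a liar.
Consider B. Suppose B is a liar.
Then A's statement comes out true, contradicting A being a liar.
So B is a truth-teller.
Consider C. Suppose C is a truth-teller.
Then B's statement comes out false, contradicting B being a truth-teller.
So C is a liar.

A: liar, B: truth-teller, C: liar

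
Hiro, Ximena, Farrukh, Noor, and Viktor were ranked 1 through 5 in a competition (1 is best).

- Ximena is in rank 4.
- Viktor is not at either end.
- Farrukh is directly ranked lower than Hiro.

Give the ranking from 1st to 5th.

From clue 1: Ximena → rank 4.
From clues 1–2: Viktor is in {2,3}.
From clues 1–3: Hiro → rank 1, Farrukh → rank 2, Viktor → rank 3, Noor → rank 5.

Hiro, Farrukh, Viktor, Ximena, Noor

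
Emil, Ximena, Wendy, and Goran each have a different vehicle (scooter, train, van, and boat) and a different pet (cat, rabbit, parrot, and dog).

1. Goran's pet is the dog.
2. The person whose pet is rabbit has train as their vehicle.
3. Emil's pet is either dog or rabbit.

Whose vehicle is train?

Emil

With clues 1–2, Goran is impossible for the one with vehicle train.
With clues 1–3, Wendy and Ximena are impossible for the one with vehicle train.
That leaves Emil.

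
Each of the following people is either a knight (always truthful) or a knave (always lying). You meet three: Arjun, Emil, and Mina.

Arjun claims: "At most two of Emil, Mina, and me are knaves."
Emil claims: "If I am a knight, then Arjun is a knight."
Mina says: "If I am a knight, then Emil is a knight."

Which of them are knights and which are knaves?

Arjun: knight, Emil: knight, Mina: knight

Consider Arjun. Suppose Arjun is a knave.
Then whichever role Emil has, Emil's statement has the wrong truth value — contradiction.
So Arjun is a knight.
With that fixed, Emil's statement is true, so Emil is a knight.
With that fixed, Mina's statement is true, so Mina is a knight.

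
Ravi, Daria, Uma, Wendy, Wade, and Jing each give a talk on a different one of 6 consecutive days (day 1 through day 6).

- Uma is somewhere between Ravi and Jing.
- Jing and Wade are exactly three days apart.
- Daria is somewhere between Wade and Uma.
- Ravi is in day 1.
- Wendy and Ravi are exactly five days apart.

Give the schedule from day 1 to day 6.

Ravi, Wade, Daria, Uma, Jing, Wendy

From clue 1: Uma is in {2,3,4,5}.
From clues 1–3: Ravi is in {1,2,5,6}.
From clues 1–4: Ravi → day 1.
From clues 1–5: Wade → day 2, Daria → day 3, Uma → day 4, Jing → day 5, Wendy → day 6.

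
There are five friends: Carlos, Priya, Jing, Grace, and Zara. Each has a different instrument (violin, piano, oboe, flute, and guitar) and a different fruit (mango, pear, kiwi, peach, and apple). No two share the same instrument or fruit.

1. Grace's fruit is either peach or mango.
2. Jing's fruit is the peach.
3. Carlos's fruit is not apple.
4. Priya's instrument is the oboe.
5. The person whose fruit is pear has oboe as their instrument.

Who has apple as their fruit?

Clue 1 rules out Grace for the one with fruit apple.
With clues 1–2, Jing is impossible for the one with fruit apple.
With clues 1–3, Carlos is impossible for the one with fruit apple.
With clues 1–5, Priya is impossible for the one with fruit apple.
That leaves Zara.

Zara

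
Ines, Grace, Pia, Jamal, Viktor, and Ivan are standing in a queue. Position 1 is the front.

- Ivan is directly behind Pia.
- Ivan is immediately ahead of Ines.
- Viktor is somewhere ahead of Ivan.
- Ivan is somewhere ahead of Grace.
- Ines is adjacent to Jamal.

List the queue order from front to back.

From clue 1: Pia is in {1,2,3,4,5}.
From clues 1–2: Ines is in {3,4,5,6}.
From clues 1–3: Ines is in {4,5,6}.
From clues 1–4: Ines is in {4,5}.
From clues 1–5: Viktor → position 1, Pia → position 2, Ivan → position 3, Ines → position 4, Jamal → position 5, Grace → position 6.

Viktor, Pia, Ivan, Ines, Jamal, Grace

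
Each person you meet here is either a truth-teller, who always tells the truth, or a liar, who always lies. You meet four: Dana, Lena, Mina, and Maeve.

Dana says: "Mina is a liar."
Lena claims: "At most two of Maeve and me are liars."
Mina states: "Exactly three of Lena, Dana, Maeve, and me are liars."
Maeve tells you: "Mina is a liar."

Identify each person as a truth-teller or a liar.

Regardless of anyone's role, Lena's statement is true, so Lena is a truth-teller.
Consider Dana. Suppose Dana is a liar.
Then no assignment of the remaining roles makes every statement match its speaker's type — contradiction.
So Dana is a truth-teller.
With that fixed, Mina's statement is false, so Mina is a liar.
With that fixed, Maeve's statement is true, so Maeve is a truth-teller.

Dana: truth-teller, Lena: truth-teller, Mina: liar, Maeve: truth-teller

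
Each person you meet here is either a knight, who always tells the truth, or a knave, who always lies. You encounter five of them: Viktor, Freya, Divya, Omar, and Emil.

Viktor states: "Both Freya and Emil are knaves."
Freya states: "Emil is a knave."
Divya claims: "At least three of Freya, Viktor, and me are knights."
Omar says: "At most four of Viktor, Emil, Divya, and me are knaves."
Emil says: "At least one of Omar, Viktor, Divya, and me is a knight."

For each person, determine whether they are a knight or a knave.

Regardless of anyone's role, Omar's statement is true, so Omar is a knight.
With that fixed, Emil's statement is true, so Emil is a knight.
With that fixed, Viktor's statement is false, so Viktor is a knave.
With that fixed, Freya's statement is false, so Freya is a knave.
With that fixed, Divya's statement is false, so Divya is a knave.

Viktor: knave, Freya: knave, Divya: knave, Omar: knight, Emil: knight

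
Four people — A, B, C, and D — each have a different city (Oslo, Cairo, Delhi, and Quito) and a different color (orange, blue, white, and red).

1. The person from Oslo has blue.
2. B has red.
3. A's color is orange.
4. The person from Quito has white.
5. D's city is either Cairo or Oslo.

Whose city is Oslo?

With clues 1–2, B is impossible for the one with city Oslo.
With clues 1–3, A is impossible for the one with city Oslo.
With clues 1–5, C is impossible for the one with city Oslo.
That leaves D.

D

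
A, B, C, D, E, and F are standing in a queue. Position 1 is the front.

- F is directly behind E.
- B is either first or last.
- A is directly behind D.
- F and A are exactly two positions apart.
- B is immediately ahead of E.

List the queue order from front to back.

From clue 1: E is in {1,2,3,4,5}.
From clues 1–2: B is in {1,6}.
From clues 1–5: B → position 1, E → position 2, F → position 3, D → position 4, A → position 5, C → position 6.

B, E, F, D, A, C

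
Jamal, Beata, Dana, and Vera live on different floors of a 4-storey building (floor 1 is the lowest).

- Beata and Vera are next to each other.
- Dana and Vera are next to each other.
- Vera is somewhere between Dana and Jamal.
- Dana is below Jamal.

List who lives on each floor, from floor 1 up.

From clues 1–2: Jamal is in {1,4}.
From clues 1–4: Dana → floor 1, Vera → floor 2, Beata → floor 3, Jamal → floor 4.

Dana, Vera, Beata, Jamal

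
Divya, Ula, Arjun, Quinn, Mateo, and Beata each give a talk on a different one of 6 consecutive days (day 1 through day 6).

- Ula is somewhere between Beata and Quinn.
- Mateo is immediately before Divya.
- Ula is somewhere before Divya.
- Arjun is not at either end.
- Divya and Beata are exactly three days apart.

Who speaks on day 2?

Ula

With clues 1–3, Divya and Mateo are ruled out for day 2.
With clues 1–4, Beata and Quinn are ruled out for day 2.
With clues 1–5, Arjun is ruled out for day 2.
So day 2 is Ula.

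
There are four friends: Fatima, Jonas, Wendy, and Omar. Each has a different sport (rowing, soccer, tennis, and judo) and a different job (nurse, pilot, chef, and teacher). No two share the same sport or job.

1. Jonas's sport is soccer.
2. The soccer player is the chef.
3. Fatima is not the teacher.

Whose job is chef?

With clues 1–2, Fatima, Omar, and Wendy are impossible for the one with job chef.
That leaves Jonas.

Jonas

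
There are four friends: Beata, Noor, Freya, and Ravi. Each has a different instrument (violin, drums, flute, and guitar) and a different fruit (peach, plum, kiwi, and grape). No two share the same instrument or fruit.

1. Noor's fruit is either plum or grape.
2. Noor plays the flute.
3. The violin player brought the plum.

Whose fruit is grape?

Noor

With clues 1–3, Beata, Freya, and Ravi are impossible for the one with fruit grape.
That leaves Noor.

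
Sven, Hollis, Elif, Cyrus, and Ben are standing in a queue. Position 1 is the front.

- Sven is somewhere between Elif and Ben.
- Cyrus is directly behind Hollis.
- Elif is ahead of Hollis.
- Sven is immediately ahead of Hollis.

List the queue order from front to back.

From clue 1: Sven is in {2,3,4}.
From clues 1–2: Sven is in {2,4}.
From clues 1–4: Elif → position 1, Sven → position 2, Hollis → position 3, Cyrus → position 4, Ben → position 5.

Elif, Sven, Hollis, Cyrus, Ben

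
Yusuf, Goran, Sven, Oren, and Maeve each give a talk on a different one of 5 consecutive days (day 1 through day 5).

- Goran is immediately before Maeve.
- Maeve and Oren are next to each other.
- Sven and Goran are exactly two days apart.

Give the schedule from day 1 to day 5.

Sven, Yusuf, Goran, Maeve, Oren

From clue 1: Goran is in {1,2,3,4}.
From clues 1–2: Goran is in {1,2,3}.
From clues 1–3: Sven → day 1, Yusuf → day 2, Goran → day 3, Maeve → day 4, Oren → day 5.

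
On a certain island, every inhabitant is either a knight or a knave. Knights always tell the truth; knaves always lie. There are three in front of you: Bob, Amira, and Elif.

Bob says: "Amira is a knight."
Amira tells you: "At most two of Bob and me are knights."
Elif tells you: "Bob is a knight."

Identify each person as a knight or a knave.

Bob: knight, Amira: knight, Elif: knight

Regardless of anyone's role, Amira's statement is true, so Amira is a knight.
With that fixed, Bob's statement is true, so Bob is a knight.
With that fixed, Elif's statement is true, so Elif is a knight.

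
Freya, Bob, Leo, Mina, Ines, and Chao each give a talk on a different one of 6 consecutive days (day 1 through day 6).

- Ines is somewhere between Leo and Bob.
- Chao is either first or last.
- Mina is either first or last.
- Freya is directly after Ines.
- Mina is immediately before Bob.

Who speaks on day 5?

Leo

With clues 1–2, Chao is ruled out for day 5.
With clues 1–3, Ines and Mina are ruled out for day 5.
With clues 1–4, Freya is ruled out for day 5.
With clues 1–5, Bob is ruled out for day 5.
So day 5 is Leo.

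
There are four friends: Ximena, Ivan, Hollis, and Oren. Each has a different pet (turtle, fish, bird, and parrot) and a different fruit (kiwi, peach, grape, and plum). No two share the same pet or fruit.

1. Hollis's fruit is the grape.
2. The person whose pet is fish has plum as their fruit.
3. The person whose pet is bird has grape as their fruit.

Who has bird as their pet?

Hollis

With clues 1–3, Ivan, Oren, and Ximena are impossible for the one with pet bird.
That leaves Hollis.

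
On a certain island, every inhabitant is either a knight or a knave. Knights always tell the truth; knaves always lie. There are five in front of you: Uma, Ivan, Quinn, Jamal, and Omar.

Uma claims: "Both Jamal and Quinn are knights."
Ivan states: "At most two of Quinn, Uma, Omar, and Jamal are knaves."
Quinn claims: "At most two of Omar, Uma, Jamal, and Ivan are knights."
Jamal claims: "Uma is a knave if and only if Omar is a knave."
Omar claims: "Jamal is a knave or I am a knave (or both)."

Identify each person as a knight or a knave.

Consider Uma. Suppose Uma is a knight.
Then no assignment of the remaining roles makes every statement match its speaker's type — contradiction.
So Uma is a knave.
Consider Ivan. Suppose Ivan is a knave.
Then no assignment of the remaining roles makes every statement match its speaker's type — contradiction.
So Ivan is a knight.
Consider Quinn. Suppose Quinn is a knave.
Then no assignment of the remaining roles makes every statement match its speaker's type — contradiction.
So Quinn is a knight.
Consider Jamal. Suppose Jamal is a knight.
Then Uma's statement comes out true, contradicting Uma being a knave.
So Jamal is a knave.
With that fixed, Omar's statement is true, so Omar is a knight.

Uma: knave, Ivan: knight, Quinn: knight, Jamal: knave, Omar: knight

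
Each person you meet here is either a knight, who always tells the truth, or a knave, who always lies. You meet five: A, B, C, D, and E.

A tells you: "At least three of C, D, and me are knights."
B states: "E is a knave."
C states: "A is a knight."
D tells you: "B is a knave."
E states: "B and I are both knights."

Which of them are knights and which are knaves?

Consider A. Suppose A is a knight.
Then no assignment of the remaining roles makes every statement match its speaker's type — contradiction.
So A is a knave.
With that fixed, C's statement is false, so C is a knave.
Consider B. Suppose B is a knave.
Then no assignment of the remaining roles makes every statement match its speaker's type — contradiction.
So B is a knight.
With that fixed, D's statement is false, so D is a knave.
Consider E. Suppose E is a knight.
Then B's statement comes out false, contradicting B being a knight.
So E is a knave.

A: knave, B: knight, C: knave, D: knave, E: knave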